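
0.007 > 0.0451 False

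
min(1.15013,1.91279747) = 1.15013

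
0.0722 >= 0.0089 True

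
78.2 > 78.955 False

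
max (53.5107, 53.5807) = 53.5807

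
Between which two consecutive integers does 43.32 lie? 43 and 44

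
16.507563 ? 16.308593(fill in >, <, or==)>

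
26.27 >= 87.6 False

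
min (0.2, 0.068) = 0.068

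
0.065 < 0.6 True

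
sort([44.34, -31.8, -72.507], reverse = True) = [44.34, -31.8, -72.507]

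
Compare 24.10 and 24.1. They are equal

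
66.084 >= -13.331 True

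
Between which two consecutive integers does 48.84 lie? 48 and 49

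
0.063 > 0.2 False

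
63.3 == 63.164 False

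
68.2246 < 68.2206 False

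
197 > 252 False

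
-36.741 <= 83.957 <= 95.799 True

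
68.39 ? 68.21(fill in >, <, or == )>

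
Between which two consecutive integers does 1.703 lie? 1 and 2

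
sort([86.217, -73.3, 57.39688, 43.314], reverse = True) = [86.217, 57.39688, 43.314, -73.3]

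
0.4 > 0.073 True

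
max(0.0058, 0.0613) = 0.0613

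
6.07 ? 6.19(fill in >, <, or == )<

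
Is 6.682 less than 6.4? No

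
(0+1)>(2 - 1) False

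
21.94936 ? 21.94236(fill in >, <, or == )>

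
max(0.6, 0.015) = 0.6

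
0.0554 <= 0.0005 False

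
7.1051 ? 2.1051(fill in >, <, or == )>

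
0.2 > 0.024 True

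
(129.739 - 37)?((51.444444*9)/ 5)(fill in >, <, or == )>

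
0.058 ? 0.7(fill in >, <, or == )<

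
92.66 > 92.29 True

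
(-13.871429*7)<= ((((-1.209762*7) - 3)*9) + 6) False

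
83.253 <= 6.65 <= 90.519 False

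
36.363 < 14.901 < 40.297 False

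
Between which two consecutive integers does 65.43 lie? 65 and 66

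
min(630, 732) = 630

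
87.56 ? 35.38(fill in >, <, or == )>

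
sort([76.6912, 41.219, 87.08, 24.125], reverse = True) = [87.08, 76.6912, 41.219, 24.125]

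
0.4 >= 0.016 True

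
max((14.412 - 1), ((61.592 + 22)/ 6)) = 13.932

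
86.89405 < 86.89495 True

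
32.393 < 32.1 False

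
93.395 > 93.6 False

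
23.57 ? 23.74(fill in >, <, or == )<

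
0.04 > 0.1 False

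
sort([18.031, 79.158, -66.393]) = [-66.393, 18.031, 79.158]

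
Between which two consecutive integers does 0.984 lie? 0 and 1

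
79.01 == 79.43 False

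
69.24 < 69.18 False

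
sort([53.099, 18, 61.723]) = [18, 53.099, 61.723]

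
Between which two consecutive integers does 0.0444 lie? 0 and 1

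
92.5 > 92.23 True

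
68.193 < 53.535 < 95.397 False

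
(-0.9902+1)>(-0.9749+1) False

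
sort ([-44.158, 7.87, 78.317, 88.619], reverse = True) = [88.619, 78.317, 7.87, -44.158]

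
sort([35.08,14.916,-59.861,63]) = [-59.861,14.916,35.08,63]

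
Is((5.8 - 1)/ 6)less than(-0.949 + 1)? No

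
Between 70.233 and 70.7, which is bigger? 70.7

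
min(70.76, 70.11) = 70.11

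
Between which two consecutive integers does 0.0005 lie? 0 and 1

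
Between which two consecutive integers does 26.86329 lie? 26 and 27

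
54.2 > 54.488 False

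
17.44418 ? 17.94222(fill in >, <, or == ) <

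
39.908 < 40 True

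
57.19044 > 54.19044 True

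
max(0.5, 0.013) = 0.5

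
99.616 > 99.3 True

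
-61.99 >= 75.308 False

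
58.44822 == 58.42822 False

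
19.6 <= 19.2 False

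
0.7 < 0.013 False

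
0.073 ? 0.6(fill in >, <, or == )<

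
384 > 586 False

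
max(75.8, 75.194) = 75.8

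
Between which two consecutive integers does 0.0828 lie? 0 and 1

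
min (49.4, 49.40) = 49.4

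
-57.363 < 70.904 True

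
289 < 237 False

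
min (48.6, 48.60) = 48.6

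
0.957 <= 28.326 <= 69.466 True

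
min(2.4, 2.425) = 2.4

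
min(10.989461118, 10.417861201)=10.417861201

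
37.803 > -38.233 True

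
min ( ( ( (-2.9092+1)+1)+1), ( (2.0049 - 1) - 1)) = 0.0049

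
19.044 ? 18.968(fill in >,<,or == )>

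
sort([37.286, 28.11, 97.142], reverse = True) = [97.142, 37.286, 28.11]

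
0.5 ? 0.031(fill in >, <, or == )>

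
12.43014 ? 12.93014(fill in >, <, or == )<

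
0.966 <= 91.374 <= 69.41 False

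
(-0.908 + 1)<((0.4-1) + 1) True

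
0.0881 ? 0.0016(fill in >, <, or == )>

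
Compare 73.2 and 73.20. They are equal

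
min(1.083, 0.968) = 0.968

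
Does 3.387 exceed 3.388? No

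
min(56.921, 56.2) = 56.2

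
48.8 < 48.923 True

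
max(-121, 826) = 826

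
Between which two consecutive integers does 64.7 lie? 64 and 65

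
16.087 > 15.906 True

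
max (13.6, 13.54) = 13.6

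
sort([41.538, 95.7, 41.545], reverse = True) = [95.7, 41.545, 41.538]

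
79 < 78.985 False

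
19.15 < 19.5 True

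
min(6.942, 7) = 6.942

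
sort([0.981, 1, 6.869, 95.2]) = [0.981, 1, 6.869, 95.2]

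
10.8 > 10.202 True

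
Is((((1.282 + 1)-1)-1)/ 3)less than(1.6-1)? Yes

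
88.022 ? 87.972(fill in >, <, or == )>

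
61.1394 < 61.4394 True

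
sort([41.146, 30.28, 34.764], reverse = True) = [41.146, 34.764, 30.28]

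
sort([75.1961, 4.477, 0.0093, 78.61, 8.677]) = [0.0093, 4.477, 8.677, 75.1961, 78.61]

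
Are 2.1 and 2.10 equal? Yes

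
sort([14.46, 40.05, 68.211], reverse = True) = [68.211, 40.05, 14.46]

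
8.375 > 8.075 True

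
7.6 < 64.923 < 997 True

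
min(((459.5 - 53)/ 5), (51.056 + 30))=81.056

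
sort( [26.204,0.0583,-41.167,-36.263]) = [-41.167,-36.263,0.0583,26.204]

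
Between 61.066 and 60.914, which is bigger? 61.066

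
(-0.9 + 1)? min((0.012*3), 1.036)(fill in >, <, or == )>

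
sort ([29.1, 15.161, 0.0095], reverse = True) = [29.1, 15.161, 0.0095]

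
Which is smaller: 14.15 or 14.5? 14.15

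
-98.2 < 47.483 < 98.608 True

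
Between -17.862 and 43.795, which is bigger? 43.795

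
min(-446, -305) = -446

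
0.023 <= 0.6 True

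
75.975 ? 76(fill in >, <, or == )<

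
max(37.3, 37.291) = 37.3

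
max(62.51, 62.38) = 62.51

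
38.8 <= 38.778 False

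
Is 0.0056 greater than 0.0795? No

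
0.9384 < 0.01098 False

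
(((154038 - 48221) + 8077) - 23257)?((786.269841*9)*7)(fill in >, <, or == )>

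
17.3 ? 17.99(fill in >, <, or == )<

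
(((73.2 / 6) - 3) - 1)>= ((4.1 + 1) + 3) True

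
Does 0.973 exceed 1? No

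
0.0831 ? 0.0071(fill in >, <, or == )>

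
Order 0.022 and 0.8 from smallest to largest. 0.022, 0.8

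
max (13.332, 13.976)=13.976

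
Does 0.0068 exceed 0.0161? No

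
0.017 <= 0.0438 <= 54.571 True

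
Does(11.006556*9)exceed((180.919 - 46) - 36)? Yes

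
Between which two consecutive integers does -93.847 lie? -94 and -93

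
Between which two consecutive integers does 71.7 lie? 71 and 72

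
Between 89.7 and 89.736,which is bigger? 89.736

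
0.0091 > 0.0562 False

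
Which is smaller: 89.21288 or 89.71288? 89.21288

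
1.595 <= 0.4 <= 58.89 False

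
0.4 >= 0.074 True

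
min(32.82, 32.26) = 32.26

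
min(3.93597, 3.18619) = 3.18619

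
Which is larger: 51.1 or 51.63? 51.63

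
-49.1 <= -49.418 False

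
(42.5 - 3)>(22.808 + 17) False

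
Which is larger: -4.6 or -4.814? -4.6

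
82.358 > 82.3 True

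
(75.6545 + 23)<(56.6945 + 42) True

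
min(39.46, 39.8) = 39.46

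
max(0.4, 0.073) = 0.4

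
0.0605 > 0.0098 True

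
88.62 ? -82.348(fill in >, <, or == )>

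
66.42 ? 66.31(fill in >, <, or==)>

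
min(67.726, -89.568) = -89.568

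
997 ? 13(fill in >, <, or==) >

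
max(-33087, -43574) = -33087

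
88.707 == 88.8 False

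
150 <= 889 True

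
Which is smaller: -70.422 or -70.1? -70.422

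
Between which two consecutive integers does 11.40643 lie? 11 and 12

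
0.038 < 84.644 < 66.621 False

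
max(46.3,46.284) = 46.3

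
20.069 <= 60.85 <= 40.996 False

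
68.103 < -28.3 False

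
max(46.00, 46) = 46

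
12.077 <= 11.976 False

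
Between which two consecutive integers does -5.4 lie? -6 and -5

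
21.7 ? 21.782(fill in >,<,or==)<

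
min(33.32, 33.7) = 33.32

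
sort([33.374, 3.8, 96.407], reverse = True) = [96.407, 33.374, 3.8]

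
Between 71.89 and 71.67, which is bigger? 71.89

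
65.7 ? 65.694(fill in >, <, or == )>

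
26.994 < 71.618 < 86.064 True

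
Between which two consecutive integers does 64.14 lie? 64 and 65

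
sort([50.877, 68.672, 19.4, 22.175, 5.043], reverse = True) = [68.672, 50.877, 22.175, 19.4, 5.043]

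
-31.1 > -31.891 True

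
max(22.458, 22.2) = 22.458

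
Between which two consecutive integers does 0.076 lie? 0 and 1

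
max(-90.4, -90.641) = -90.4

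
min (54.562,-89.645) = -89.645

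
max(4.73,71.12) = 71.12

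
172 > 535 False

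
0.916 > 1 False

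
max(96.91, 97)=97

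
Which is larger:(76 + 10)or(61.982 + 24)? (76 + 10)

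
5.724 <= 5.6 False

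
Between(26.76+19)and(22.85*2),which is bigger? (26.76+19)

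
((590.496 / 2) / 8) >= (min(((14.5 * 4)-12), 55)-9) False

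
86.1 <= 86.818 True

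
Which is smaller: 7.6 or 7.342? 7.342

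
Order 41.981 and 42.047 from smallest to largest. 41.981, 42.047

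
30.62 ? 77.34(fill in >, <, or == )<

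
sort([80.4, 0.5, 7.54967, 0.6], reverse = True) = [80.4, 7.54967, 0.6, 0.5]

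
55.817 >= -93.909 True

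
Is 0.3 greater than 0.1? Yes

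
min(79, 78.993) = 78.993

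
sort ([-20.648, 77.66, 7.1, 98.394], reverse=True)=[98.394, 77.66, 7.1, -20.648]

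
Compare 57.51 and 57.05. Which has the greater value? 57.51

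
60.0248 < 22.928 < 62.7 False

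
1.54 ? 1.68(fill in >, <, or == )<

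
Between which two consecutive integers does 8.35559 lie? 8 and 9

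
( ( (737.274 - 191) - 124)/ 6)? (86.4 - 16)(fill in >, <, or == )<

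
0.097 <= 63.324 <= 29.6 False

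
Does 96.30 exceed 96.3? No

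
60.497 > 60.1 True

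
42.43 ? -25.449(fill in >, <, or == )>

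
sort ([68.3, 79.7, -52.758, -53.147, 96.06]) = [-53.147, -52.758, 68.3, 79.7, 96.06]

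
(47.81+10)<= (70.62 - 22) False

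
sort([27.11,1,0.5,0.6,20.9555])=[0.5,0.6,1,20.9555,27.11]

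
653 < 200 False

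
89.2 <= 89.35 True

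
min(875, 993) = 875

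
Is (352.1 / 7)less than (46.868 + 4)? Yes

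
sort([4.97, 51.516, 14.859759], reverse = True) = [51.516, 14.859759, 4.97]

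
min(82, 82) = 82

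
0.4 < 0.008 False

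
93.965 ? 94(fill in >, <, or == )<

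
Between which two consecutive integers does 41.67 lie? 41 and 42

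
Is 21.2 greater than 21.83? No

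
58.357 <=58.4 True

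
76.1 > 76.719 False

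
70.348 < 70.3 False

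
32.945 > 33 False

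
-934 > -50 False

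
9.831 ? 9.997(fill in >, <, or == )<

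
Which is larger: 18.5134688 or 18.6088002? 18.6088002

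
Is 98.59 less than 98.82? Yes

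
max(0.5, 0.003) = 0.5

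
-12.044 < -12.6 False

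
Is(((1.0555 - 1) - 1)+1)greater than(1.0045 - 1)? Yes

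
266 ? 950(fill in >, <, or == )<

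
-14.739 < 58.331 True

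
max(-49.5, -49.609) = -49.5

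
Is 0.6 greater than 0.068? Yes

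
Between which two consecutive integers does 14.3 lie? 14 and 15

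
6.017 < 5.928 False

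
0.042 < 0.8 True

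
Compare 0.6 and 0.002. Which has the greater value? 0.6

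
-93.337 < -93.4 False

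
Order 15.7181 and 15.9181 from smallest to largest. 15.7181, 15.9181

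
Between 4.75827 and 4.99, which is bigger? 4.99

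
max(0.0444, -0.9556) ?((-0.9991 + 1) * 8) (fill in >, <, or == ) >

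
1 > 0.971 True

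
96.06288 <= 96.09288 True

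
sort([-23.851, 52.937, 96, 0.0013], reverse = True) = [96, 52.937, 0.0013, -23.851]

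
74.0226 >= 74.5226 False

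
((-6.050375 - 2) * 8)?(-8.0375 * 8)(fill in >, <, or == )<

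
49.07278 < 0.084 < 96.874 False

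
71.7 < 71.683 False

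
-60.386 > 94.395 False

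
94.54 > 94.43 True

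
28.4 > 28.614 False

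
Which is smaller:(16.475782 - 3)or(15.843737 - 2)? (16.475782 - 3)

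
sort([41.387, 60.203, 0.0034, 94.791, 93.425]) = [0.0034, 41.387, 60.203, 93.425, 94.791]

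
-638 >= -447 False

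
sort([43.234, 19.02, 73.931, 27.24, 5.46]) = [5.46, 19.02, 27.24, 43.234, 73.931]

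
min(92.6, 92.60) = 92.6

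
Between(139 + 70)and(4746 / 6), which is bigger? (4746 / 6)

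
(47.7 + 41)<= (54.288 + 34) False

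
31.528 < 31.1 False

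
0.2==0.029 False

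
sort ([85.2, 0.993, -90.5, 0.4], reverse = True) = [85.2, 0.993, 0.4, -90.5]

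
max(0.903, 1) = 1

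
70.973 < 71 True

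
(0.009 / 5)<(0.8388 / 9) True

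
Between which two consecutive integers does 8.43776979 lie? 8 and 9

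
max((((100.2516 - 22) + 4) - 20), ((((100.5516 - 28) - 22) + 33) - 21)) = 62.5516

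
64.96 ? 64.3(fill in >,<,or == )>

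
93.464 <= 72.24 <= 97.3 False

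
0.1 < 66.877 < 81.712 True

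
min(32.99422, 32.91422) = 32.91422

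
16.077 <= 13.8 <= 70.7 False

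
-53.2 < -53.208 False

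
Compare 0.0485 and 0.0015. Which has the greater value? 0.0485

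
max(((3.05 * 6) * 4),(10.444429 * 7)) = 73.2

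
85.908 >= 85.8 True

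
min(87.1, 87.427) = 87.1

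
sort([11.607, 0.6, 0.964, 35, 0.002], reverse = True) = [35, 11.607, 0.964, 0.6, 0.002]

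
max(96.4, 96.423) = 96.423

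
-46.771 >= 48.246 False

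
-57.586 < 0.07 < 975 True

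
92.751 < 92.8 True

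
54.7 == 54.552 False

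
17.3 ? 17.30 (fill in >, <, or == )==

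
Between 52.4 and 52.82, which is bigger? 52.82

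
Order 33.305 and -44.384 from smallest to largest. -44.384, 33.305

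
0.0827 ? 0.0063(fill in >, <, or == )>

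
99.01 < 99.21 True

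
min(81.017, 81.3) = 81.017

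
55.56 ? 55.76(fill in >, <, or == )<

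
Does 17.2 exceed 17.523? No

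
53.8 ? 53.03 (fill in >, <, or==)>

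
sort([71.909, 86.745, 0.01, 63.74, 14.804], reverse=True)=[86.745, 71.909, 63.74, 14.804, 0.01]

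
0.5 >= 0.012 True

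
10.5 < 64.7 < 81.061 True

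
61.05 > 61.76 False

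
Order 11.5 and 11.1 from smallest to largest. 11.1, 11.5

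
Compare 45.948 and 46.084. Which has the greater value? 46.084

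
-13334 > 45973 False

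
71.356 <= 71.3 False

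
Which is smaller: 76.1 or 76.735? 76.1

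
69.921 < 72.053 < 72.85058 True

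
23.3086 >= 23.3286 False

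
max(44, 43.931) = 44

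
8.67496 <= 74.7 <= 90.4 True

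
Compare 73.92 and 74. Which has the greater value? 74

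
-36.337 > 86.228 False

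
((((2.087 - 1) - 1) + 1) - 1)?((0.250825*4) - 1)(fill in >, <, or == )>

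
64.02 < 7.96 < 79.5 False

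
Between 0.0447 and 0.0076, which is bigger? 0.0447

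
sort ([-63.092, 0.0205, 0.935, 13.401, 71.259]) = [-63.092, 0.0205, 0.935, 13.401, 71.259]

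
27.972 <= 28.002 True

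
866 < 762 False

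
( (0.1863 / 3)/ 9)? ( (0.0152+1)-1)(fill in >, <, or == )<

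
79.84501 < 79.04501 False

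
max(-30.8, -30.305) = -30.305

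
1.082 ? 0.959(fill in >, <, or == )>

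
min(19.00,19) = 19.00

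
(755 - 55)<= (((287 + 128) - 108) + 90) False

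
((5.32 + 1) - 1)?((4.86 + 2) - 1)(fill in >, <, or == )<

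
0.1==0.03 False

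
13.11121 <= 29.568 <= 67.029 True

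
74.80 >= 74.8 True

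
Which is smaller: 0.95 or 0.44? 0.44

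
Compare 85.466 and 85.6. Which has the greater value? 85.6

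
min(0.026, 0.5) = 0.026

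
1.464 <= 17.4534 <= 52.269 True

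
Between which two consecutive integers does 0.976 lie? 0 and 1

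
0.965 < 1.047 True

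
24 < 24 False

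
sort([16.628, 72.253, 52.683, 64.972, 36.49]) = [16.628, 36.49, 52.683, 64.972, 72.253]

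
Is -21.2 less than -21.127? Yes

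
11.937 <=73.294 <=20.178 False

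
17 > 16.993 True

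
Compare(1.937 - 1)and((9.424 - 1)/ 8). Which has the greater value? ((9.424 - 1)/ 8)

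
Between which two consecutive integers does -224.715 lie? -225 and -224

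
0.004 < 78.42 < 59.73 False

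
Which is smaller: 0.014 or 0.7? 0.014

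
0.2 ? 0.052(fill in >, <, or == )>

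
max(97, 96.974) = 97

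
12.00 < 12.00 False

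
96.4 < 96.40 False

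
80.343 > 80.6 False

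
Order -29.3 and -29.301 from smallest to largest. -29.301, -29.3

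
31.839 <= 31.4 False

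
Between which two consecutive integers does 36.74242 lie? 36 and 37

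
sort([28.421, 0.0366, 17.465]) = [0.0366, 17.465, 28.421]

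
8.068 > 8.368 False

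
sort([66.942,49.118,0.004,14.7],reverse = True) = [66.942,49.118,14.7,0.004]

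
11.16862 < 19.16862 True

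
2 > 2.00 False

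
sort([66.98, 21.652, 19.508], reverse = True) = [66.98, 21.652, 19.508]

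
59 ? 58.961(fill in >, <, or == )>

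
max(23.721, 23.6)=23.721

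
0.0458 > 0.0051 True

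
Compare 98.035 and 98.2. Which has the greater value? 98.2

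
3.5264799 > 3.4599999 True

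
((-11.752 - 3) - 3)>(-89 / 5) True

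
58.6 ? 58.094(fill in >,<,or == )>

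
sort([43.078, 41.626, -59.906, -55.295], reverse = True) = [43.078, 41.626, -55.295, -59.906]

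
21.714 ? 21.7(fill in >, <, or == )>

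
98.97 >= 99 False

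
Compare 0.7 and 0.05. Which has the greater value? 0.7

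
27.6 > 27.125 True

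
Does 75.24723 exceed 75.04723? Yes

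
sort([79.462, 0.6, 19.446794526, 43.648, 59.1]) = [0.6, 19.446794526, 43.648, 59.1, 79.462]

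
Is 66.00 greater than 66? No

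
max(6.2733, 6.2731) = 6.2733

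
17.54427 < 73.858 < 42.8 False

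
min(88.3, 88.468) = 88.3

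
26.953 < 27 True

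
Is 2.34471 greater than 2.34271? Yes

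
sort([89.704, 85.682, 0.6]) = [0.6, 85.682, 89.704]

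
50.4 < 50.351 False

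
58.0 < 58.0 False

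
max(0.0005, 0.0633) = 0.0633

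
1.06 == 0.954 False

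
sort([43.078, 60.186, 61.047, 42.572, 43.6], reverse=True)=[61.047, 60.186, 43.6, 43.078, 42.572]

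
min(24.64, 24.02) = 24.02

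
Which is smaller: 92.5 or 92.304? 92.304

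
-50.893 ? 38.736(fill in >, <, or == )<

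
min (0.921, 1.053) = 0.921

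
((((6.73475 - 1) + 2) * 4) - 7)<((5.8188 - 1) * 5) True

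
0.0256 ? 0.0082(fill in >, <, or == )>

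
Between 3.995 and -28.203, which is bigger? 3.995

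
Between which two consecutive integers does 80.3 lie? 80 and 81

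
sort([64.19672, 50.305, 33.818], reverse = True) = [64.19672, 50.305, 33.818]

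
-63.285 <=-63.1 True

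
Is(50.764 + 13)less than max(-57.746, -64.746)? No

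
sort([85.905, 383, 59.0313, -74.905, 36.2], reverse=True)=[383, 85.905, 59.0313, 36.2, -74.905]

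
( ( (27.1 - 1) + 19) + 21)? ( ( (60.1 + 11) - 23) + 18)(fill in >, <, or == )==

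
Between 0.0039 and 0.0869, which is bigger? 0.0869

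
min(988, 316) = 316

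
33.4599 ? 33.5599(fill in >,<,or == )<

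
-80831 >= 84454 False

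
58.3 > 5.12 True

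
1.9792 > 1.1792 True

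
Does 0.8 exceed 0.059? Yes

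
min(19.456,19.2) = 19.2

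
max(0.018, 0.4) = 0.4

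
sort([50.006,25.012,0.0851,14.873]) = [0.0851,14.873,25.012,50.006]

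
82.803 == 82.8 False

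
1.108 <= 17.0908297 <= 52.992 True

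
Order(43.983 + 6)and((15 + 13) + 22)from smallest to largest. (43.983 + 6), ((15 + 13) + 22)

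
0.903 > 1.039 False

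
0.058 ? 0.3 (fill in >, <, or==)<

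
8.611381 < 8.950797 True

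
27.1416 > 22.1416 True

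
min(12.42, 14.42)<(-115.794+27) False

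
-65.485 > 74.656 False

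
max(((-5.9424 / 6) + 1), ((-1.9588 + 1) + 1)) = 0.0412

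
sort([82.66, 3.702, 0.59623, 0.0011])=[0.0011, 0.59623, 3.702, 82.66]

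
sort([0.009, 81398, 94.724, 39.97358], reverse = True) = [81398, 94.724, 39.97358, 0.009]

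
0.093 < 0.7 True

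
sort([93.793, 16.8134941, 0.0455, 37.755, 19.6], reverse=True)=[93.793, 37.755, 19.6, 16.8134941, 0.0455]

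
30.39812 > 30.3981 True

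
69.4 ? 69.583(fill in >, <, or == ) <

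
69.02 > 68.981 True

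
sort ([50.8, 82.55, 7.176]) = [7.176, 50.8, 82.55]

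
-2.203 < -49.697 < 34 False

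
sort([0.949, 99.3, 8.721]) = [0.949, 8.721, 99.3]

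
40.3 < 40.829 True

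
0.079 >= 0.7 False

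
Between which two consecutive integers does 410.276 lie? 410 and 411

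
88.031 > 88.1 False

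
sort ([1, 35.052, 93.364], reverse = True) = [93.364, 35.052, 1]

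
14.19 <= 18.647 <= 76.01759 True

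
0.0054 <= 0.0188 True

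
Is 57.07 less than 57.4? Yes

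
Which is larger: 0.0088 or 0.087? 0.087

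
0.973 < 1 True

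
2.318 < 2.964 True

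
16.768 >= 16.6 True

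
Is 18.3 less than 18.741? Yes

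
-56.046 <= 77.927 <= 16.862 False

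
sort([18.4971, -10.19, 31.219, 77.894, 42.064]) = [-10.19, 18.4971, 31.219, 42.064, 77.894]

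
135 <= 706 True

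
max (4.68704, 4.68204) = 4.68704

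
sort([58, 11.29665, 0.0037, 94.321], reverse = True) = [94.321, 58, 11.29665, 0.0037]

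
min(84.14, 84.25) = 84.14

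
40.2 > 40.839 False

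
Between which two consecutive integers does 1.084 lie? 1 and 2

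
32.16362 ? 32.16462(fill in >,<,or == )<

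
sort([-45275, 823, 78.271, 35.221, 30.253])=[-45275, 30.253, 35.221, 78.271, 823]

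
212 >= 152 True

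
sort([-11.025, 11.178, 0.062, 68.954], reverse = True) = [68.954, 11.178, 0.062, -11.025]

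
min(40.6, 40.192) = 40.192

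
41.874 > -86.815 True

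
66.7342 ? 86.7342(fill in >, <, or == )<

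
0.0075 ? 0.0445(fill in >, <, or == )<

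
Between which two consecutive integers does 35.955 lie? 35 and 36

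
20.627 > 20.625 True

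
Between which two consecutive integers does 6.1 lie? 6 and 7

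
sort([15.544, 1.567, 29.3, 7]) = [1.567, 7, 15.544, 29.3]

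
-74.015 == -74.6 False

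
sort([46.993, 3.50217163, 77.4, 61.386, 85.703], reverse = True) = [85.703, 77.4, 61.386, 46.993, 3.50217163]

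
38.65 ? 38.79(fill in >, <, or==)<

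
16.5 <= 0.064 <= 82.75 False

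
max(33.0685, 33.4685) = 33.4685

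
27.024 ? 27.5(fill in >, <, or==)<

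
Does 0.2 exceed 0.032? Yes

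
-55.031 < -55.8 False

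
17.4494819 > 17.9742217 False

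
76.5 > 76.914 False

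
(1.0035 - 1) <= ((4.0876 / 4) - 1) True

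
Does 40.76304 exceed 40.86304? No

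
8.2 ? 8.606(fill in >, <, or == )<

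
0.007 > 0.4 False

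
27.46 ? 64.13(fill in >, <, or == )<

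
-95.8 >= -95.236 False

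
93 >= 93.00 True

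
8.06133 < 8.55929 True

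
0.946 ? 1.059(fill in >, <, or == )<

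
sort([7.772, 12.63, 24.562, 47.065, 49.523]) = [7.772, 12.63, 24.562, 47.065, 49.523]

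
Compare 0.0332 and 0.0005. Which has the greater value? 0.0332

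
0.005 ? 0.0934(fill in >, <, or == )<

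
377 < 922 True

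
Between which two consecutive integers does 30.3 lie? 30 and 31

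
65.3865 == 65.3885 False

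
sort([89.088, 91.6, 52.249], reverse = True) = [91.6, 89.088, 52.249]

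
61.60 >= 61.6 True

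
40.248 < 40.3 True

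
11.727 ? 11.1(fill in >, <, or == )>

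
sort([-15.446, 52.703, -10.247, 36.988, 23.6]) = [-15.446, -10.247, 23.6, 36.988, 52.703]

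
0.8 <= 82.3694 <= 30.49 False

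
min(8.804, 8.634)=8.634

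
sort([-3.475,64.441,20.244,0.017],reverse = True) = [64.441,20.244,0.017,-3.475]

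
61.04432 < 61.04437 True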